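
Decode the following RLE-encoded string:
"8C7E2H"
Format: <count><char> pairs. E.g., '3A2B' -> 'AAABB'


Expanding each <count><char> pair:
  8C -> 'CCCCCCCC'
  7E -> 'EEEEEEE'
  2H -> 'HH'

Decoded = CCCCCCCCEEEEEEEHH


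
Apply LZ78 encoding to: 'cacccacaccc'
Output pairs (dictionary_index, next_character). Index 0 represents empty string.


LZ78 encoding steps:
Dictionary: {0: ''}
Step 1: w='' (idx 0), next='c' -> output (0, 'c'), add 'c' as idx 1
Step 2: w='' (idx 0), next='a' -> output (0, 'a'), add 'a' as idx 2
Step 3: w='c' (idx 1), next='c' -> output (1, 'c'), add 'cc' as idx 3
Step 4: w='c' (idx 1), next='a' -> output (1, 'a'), add 'ca' as idx 4
Step 5: w='ca' (idx 4), next='c' -> output (4, 'c'), add 'cac' as idx 5
Step 6: w='cc' (idx 3), end of input -> output (3, '')


Encoded: [(0, 'c'), (0, 'a'), (1, 'c'), (1, 'a'), (4, 'c'), (3, '')]


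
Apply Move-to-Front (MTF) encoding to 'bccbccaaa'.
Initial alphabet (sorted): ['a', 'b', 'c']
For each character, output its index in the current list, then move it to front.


MTF encoding:
'b': index 1 in ['a', 'b', 'c'] -> ['b', 'a', 'c']
'c': index 2 in ['b', 'a', 'c'] -> ['c', 'b', 'a']
'c': index 0 in ['c', 'b', 'a'] -> ['c', 'b', 'a']
'b': index 1 in ['c', 'b', 'a'] -> ['b', 'c', 'a']
'c': index 1 in ['b', 'c', 'a'] -> ['c', 'b', 'a']
'c': index 0 in ['c', 'b', 'a'] -> ['c', 'b', 'a']
'a': index 2 in ['c', 'b', 'a'] -> ['a', 'c', 'b']
'a': index 0 in ['a', 'c', 'b'] -> ['a', 'c', 'b']
'a': index 0 in ['a', 'c', 'b'] -> ['a', 'c', 'b']


Output: [1, 2, 0, 1, 1, 0, 2, 0, 0]


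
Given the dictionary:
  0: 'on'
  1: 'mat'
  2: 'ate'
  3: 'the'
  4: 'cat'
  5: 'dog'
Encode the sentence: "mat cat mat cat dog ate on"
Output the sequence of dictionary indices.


Look up each word in the dictionary:
  'mat' -> 1
  'cat' -> 4
  'mat' -> 1
  'cat' -> 4
  'dog' -> 5
  'ate' -> 2
  'on' -> 0

Encoded: [1, 4, 1, 4, 5, 2, 0]


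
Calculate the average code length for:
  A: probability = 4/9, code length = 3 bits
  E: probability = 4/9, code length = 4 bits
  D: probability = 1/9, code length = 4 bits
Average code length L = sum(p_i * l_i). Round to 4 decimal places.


Weighted contributions p_i * l_i:
  A: (4/9) * 3 = 12/9
  E: (4/9) * 4 = 16/9
  D: (1/9) * 4 = 4/9
Sum = (12 + 16 + 4)/9 = 32/9

L = 32/9 = 3.5556 bits/symbol


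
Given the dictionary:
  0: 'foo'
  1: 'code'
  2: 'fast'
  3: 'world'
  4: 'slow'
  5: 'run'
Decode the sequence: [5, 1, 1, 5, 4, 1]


Look up each index in the dictionary:
  5 -> 'run'
  1 -> 'code'
  1 -> 'code'
  5 -> 'run'
  4 -> 'slow'
  1 -> 'code'

Decoded: "run code code run slow code"


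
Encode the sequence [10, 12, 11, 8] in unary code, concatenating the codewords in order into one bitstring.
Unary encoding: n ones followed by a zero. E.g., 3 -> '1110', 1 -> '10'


Encode each number as n ones followed by a terminating 0:
  10 -> 11111111110 (11 bits)
  12 -> 1111111111110 (13 bits)
  11 -> 111111111110 (12 bits)
  8 -> 111111110 (9 bits)
Total length = 11 + 13 + 12 + 9 = 45 bits.

Unary([10, 12, 11, 8]) = 111111111101111111111110111111111110111111110 (45 bits)


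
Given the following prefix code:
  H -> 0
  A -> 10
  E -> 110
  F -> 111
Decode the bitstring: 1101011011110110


Decoding step by step:
Bits 110 -> E
Bits 10 -> A
Bits 110 -> E
Bits 111 -> F
Bits 10 -> A
Bits 110 -> E


Decoded message: EAEFAE


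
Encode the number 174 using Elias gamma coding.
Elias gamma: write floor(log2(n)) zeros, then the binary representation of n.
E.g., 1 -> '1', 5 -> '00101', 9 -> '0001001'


num_bits = floor(log2(174)) + 1 = 8
leading_zeros = num_bits - 1 = 7
binary(174) = 10101110

Elias gamma(174) = '0000000' + '10101110' = 000000010101110 (15 bits)


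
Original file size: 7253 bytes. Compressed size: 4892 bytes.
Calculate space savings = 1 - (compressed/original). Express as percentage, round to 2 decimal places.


ratio = compressed/original = 4892/7253 = 0.67448
savings = 1 - ratio = 1 - 0.67448 = 0.32552
as a percentage: 0.32552 * 100 = 32.55%

Space savings = 1 - 4892/7253 = 32.55%


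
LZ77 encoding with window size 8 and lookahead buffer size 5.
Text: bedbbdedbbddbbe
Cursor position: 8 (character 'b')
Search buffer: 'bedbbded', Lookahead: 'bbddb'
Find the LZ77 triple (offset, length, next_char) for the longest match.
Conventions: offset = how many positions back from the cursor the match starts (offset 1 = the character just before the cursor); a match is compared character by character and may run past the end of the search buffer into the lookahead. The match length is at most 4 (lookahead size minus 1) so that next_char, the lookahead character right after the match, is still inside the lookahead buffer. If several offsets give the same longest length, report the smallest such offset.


Try each offset into the search buffer:
  offset=1 (pos 7, char 'd'): match length 0
  offset=2 (pos 6, char 'e'): match length 0
  offset=3 (pos 5, char 'd'): match length 0
  offset=4 (pos 4, char 'b'): match length 1
  offset=5 (pos 3, char 'b'): match length 3
  offset=6 (pos 2, char 'd'): match length 0
  offset=7 (pos 1, char 'e'): match length 0
  offset=8 (pos 0, char 'b'): match length 1
Longest match has length 3 at offset 5.
next_char = character at position 8 + 3 = 11 -> 'd'

Best match: offset=5, length=3 (matching 'bbd' starting at position 3)
LZ77 triple: (5, 3, 'd')


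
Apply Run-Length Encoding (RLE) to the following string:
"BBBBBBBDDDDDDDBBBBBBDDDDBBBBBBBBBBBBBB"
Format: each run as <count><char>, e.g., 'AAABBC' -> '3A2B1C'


Scanning runs left to right:
  i=0: run of 'B' x 7 -> '7B'
  i=7: run of 'D' x 7 -> '7D'
  i=14: run of 'B' x 6 -> '6B'
  i=20: run of 'D' x 4 -> '4D'
  i=24: run of 'B' x 14 -> '14B'

RLE = 7B7D6B4D14B


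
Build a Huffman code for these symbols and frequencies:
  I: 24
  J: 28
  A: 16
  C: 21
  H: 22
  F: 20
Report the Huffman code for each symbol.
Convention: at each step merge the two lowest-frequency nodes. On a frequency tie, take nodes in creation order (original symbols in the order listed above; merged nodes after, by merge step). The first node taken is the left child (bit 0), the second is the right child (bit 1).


Huffman tree construction:
Step 1: Merge A(16) + F(20) = 36
Step 2: Merge C(21) + H(22) = 43
Step 3: Merge I(24) + J(28) = 52
Step 4: Merge (A+F)(36) + (C+H)(43) = 79
Step 5: Merge (I+J)(52) + ((A+F)+(C+H))(79) = 131
Read each symbol's code off the tree from the root (left child = 0, right child = 1).

Codes:
  I: 00 (length 2)
  J: 01 (length 2)
  A: 100 (length 3)
  C: 110 (length 3)
  H: 111 (length 3)
  F: 101 (length 3)
Average code length: 341/131 = 2.6031 bits/symbol


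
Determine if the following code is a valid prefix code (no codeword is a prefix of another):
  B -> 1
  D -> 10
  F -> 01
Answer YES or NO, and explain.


Checking each pair (does one codeword prefix another?):
  B='1' vs D='10': prefix -- VIOLATION

NO -- this is NOT a valid prefix code. B (1) is a prefix of D (10).


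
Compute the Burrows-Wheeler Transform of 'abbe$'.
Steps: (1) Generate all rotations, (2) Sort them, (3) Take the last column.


Rotations (sorted):
  0: $abbe -> last char: e
  1: abbe$ -> last char: $
  2: bbe$a -> last char: a
  3: be$ab -> last char: b
  4: e$abb -> last char: b


BWT = e$abb


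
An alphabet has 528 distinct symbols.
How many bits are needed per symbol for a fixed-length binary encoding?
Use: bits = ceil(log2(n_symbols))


log2(528) = 9.0444
Bracket: 2^9 = 512 < 528 <= 2^10 = 1024
So ceil(log2(528)) = 10

bits = ceil(log2(528)) = ceil(9.0444) = 10 bits


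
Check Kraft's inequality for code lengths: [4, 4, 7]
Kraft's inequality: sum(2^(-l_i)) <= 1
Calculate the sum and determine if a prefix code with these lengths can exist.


Sum = 2^(-4) + 2^(-4) + 2^(-7)
    = 0.0625 + 0.0625 + 0.0078125
    = 17/128 = 0.1328125
Since 0.1328125 <= 1, Kraft's inequality IS satisfied.
A prefix code with these lengths CAN exist.

Kraft sum = 0.1328125. Satisfied.


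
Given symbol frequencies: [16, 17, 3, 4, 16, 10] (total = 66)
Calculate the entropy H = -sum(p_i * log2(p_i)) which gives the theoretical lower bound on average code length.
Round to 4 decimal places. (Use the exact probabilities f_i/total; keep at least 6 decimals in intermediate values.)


Per-symbol terms -p_i * log2(p_i) with p_i = f_i/66:
  p = 16/66 = 0.242424: log2(p) = -2.044394, -p*log2(p) = 0.495611
  p = 17/66 = 0.257576: log2(p) = -1.956931, -p*log2(p) = 0.504058
  p = 3/66 = 0.045455: log2(p) = -4.459432, -p*log2(p) = 0.202701
  p = 4/66 = 0.060606: log2(p) = -4.044394, -p*log2(p) = 0.245115
  p = 16/66 = 0.242424: log2(p) = -2.044394, -p*log2(p) = 0.495611
  p = 10/66 = 0.151515: log2(p) = -2.722466, -p*log2(p) = 0.412495
H = 0.495611 + 0.504058 + 0.202701 + 0.245115 + 0.495611 + 0.412495 = 2.355591

H = 2.3556 bits/symbol


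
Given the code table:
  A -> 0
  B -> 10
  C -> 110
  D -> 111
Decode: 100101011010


Decoding:
10 -> B
0 -> A
10 -> B
10 -> B
110 -> C
10 -> B


Result: BABBCB


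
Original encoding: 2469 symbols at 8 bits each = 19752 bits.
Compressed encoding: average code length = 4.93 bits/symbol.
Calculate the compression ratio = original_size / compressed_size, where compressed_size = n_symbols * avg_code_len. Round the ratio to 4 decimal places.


original_size = n_symbols * orig_bits = 2469 * 8 = 19752 bits
compressed_size = n_symbols * avg_code_len = 2469 * 4.93 = 12172.17 bits
ratio = original_size / compressed_size = 19752 / 12172.17 = 1.6227

Compression ratio = 1.6227


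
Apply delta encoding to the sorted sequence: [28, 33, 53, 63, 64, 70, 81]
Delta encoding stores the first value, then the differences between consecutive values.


First value: 28
Deltas:
  33 - 28 = 5
  53 - 33 = 20
  63 - 53 = 10
  64 - 63 = 1
  70 - 64 = 6
  81 - 70 = 11


Delta encoded: [28, 5, 20, 10, 1, 6, 11]


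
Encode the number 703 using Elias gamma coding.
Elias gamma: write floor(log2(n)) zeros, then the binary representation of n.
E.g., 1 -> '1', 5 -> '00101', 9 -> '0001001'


num_bits = floor(log2(703)) + 1 = 10
leading_zeros = num_bits - 1 = 9
binary(703) = 1010111111

Elias gamma(703) = '000000000' + '1010111111' = 0000000001010111111 (19 bits)


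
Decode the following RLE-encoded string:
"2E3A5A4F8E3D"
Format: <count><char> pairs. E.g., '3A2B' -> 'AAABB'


Expanding each <count><char> pair:
  2E -> 'EE'
  3A -> 'AAA'
  5A -> 'AAAAA'
  4F -> 'FFFF'
  8E -> 'EEEEEEEE'
  3D -> 'DDD'

Decoded = EEAAAAAAAAFFFFEEEEEEEEDDD


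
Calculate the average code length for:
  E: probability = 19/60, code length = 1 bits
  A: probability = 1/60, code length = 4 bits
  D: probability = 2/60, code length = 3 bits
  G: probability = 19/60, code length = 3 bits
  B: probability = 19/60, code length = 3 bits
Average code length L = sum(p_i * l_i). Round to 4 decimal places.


Weighted contributions p_i * l_i:
  E: (19/60) * 1 = 19/60
  A: (1/60) * 4 = 4/60
  D: (2/60) * 3 = 6/60
  G: (19/60) * 3 = 57/60
  B: (19/60) * 3 = 57/60
Sum = (19 + 4 + 6 + 57 + 57)/60 = 143/60

L = 143/60 = 2.3833 bits/symbol


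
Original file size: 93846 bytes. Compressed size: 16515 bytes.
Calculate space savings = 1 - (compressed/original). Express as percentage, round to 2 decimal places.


ratio = compressed/original = 16515/93846 = 0.17598
savings = 1 - ratio = 1 - 0.17598 = 0.82402
as a percentage: 0.82402 * 100 = 82.4%

Space savings = 1 - 16515/93846 = 82.4%


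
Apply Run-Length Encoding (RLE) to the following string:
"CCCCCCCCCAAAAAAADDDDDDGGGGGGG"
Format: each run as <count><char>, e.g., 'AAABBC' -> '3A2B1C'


Scanning runs left to right:
  i=0: run of 'C' x 9 -> '9C'
  i=9: run of 'A' x 7 -> '7A'
  i=16: run of 'D' x 6 -> '6D'
  i=22: run of 'G' x 7 -> '7G'

RLE = 9C7A6D7G


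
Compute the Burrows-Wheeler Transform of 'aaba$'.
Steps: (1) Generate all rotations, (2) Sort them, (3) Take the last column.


Rotations (sorted):
  0: $aaba -> last char: a
  1: a$aab -> last char: b
  2: aaba$ -> last char: $
  3: aba$a -> last char: a
  4: ba$aa -> last char: a


BWT = ab$aa


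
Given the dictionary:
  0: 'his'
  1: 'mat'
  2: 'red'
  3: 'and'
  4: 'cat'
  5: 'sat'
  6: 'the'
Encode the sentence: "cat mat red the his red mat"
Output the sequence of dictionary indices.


Look up each word in the dictionary:
  'cat' -> 4
  'mat' -> 1
  'red' -> 2
  'the' -> 6
  'his' -> 0
  'red' -> 2
  'mat' -> 1

Encoded: [4, 1, 2, 6, 0, 2, 1]


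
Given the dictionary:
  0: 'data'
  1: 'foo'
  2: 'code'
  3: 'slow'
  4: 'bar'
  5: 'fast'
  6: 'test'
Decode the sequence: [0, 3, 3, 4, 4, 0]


Look up each index in the dictionary:
  0 -> 'data'
  3 -> 'slow'
  3 -> 'slow'
  4 -> 'bar'
  4 -> 'bar'
  0 -> 'data'

Decoded: "data slow slow bar bar data"


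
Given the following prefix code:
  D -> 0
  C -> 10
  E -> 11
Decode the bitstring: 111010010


Decoding step by step:
Bits 11 -> E
Bits 10 -> C
Bits 10 -> C
Bits 0 -> D
Bits 10 -> C


Decoded message: ECCDC


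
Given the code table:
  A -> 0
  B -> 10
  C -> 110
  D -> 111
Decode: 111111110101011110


Decoding:
111 -> D
111 -> D
110 -> C
10 -> B
10 -> B
111 -> D
10 -> B


Result: DDCBBDB


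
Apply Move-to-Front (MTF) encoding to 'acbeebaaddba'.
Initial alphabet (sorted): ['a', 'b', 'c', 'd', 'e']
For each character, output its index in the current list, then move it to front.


MTF encoding:
'a': index 0 in ['a', 'b', 'c', 'd', 'e'] -> ['a', 'b', 'c', 'd', 'e']
'c': index 2 in ['a', 'b', 'c', 'd', 'e'] -> ['c', 'a', 'b', 'd', 'e']
'b': index 2 in ['c', 'a', 'b', 'd', 'e'] -> ['b', 'c', 'a', 'd', 'e']
'e': index 4 in ['b', 'c', 'a', 'd', 'e'] -> ['e', 'b', 'c', 'a', 'd']
'e': index 0 in ['e', 'b', 'c', 'a', 'd'] -> ['e', 'b', 'c', 'a', 'd']
'b': index 1 in ['e', 'b', 'c', 'a', 'd'] -> ['b', 'e', 'c', 'a', 'd']
'a': index 3 in ['b', 'e', 'c', 'a', 'd'] -> ['a', 'b', 'e', 'c', 'd']
'a': index 0 in ['a', 'b', 'e', 'c', 'd'] -> ['a', 'b', 'e', 'c', 'd']
'd': index 4 in ['a', 'b', 'e', 'c', 'd'] -> ['d', 'a', 'b', 'e', 'c']
'd': index 0 in ['d', 'a', 'b', 'e', 'c'] -> ['d', 'a', 'b', 'e', 'c']
'b': index 2 in ['d', 'a', 'b', 'e', 'c'] -> ['b', 'd', 'a', 'e', 'c']
'a': index 2 in ['b', 'd', 'a', 'e', 'c'] -> ['a', 'b', 'd', 'e', 'c']


Output: [0, 2, 2, 4, 0, 1, 3, 0, 4, 0, 2, 2]


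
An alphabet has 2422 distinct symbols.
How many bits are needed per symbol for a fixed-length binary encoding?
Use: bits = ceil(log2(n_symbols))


log2(2422) = 11.242
Bracket: 2^11 = 2048 < 2422 <= 2^12 = 4096
So ceil(log2(2422)) = 12

bits = ceil(log2(2422)) = ceil(11.242) = 12 bits


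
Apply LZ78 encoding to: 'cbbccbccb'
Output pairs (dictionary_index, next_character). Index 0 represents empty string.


LZ78 encoding steps:
Dictionary: {0: ''}
Step 1: w='' (idx 0), next='c' -> output (0, 'c'), add 'c' as idx 1
Step 2: w='' (idx 0), next='b' -> output (0, 'b'), add 'b' as idx 2
Step 3: w='b' (idx 2), next='c' -> output (2, 'c'), add 'bc' as idx 3
Step 4: w='c' (idx 1), next='b' -> output (1, 'b'), add 'cb' as idx 4
Step 5: w='c' (idx 1), next='c' -> output (1, 'c'), add 'cc' as idx 5
Step 6: w='b' (idx 2), end of input -> output (2, '')


Encoded: [(0, 'c'), (0, 'b'), (2, 'c'), (1, 'b'), (1, 'c'), (2, '')]


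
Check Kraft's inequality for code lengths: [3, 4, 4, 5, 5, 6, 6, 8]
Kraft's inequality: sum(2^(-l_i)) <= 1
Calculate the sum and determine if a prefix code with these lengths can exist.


Sum = 2^(-3) + 2^(-4) + 2^(-4) + 2^(-5) + 2^(-5) + 2^(-6) + 2^(-6) + 2^(-8)
    = 0.125 + 0.0625 + 0.0625 + 0.03125 + 0.03125 + 0.015625 + 0.015625 + 0.00390625
    = 89/256 = 0.34765625
Since 0.34765625 <= 1, Kraft's inequality IS satisfied.
A prefix code with these lengths CAN exist.

Kraft sum = 0.34765625. Satisfied.


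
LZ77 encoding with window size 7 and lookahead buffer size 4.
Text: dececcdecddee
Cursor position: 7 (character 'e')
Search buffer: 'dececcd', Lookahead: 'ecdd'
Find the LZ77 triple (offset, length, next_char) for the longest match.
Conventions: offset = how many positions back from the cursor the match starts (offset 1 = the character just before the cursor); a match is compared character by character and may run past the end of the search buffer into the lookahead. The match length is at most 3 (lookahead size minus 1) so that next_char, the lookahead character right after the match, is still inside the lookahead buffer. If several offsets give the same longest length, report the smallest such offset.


Try each offset into the search buffer:
  offset=1 (pos 6, char 'd'): match length 0
  offset=2 (pos 5, char 'c'): match length 0
  offset=3 (pos 4, char 'c'): match length 0
  offset=4 (pos 3, char 'e'): match length 2
  offset=5 (pos 2, char 'c'): match length 0
  offset=6 (pos 1, char 'e'): match length 2
  offset=7 (pos 0, char 'd'): match length 0
Longest match has length 2, found at offsets 4, 6; take the smallest, offset 4.
next_char = character at position 7 + 2 = 9 -> 'd'

Best match: offset=4, length=2 (matching 'ec' starting at position 3)
LZ77 triple: (4, 2, 'd')


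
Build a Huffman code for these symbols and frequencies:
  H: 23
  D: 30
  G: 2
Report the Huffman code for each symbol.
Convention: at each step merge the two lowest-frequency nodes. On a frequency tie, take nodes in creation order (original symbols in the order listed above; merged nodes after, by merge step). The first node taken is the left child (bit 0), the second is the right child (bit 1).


Huffman tree construction:
Step 1: Merge G(2) + H(23) = 25
Step 2: Merge (G+H)(25) + D(30) = 55
Read each symbol's code off the tree from the root (left child = 0, right child = 1).

Codes:
  H: 01 (length 2)
  D: 1 (length 1)
  G: 00 (length 2)
Average code length: 80/55 = 1.4545 bits/symbol


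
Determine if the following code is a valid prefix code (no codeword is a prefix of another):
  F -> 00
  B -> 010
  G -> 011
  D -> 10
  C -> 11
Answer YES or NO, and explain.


Checking each pair (does one codeword prefix another?):
  F='00' vs B='010': no prefix
  F='00' vs G='011': no prefix
  F='00' vs D='10': no prefix
  F='00' vs C='11': no prefix
  B='010' vs F='00': no prefix
  B='010' vs G='011': no prefix
  B='010' vs D='10': no prefix
  B='010' vs C='11': no prefix
  G='011' vs F='00': no prefix
  G='011' vs B='010': no prefix
  G='011' vs D='10': no prefix
  G='011' vs C='11': no prefix
  D='10' vs F='00': no prefix
  D='10' vs B='010': no prefix
  D='10' vs G='011': no prefix
  D='10' vs C='11': no prefix
  C='11' vs F='00': no prefix
  C='11' vs B='010': no prefix
  C='11' vs G='011': no prefix
  C='11' vs D='10': no prefix
No violation found over all pairs.

YES -- this is a valid prefix code. No codeword is a prefix of any other codeword.


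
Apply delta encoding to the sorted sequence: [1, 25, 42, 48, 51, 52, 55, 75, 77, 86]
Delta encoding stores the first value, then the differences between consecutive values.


First value: 1
Deltas:
  25 - 1 = 24
  42 - 25 = 17
  48 - 42 = 6
  51 - 48 = 3
  52 - 51 = 1
  55 - 52 = 3
  75 - 55 = 20
  77 - 75 = 2
  86 - 77 = 9


Delta encoded: [1, 24, 17, 6, 3, 1, 3, 20, 2, 9]


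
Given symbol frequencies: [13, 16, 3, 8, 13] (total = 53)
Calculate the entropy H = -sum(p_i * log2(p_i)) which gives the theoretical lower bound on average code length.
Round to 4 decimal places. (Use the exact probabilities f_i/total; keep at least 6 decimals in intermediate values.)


Per-symbol terms -p_i * log2(p_i) with p_i = f_i/53:
  p = 13/53 = 0.245283: log2(p) = -2.027481, -p*log2(p) = 0.497307
  p = 16/53 = 0.301887: log2(p) = -1.727920, -p*log2(p) = 0.521636
  p = 3/53 = 0.056604: log2(p) = -4.142958, -p*log2(p) = 0.234507
  p = 8/53 = 0.150943: log2(p) = -2.727920, -p*log2(p) = 0.411762
  p = 13/53 = 0.245283: log2(p) = -2.027481, -p*log2(p) = 0.497307
H = 0.497307 + 0.521636 + 0.234507 + 0.411762 + 0.497307 = 2.162519

H = 2.1625 bits/symbol


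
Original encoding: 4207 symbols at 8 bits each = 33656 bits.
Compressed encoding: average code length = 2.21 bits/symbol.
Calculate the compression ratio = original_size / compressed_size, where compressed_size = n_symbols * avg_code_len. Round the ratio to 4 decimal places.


original_size = n_symbols * orig_bits = 4207 * 8 = 33656 bits
compressed_size = n_symbols * avg_code_len = 4207 * 2.21 = 9297.47 bits
ratio = original_size / compressed_size = 33656 / 9297.47 = 3.6199

Compression ratio = 3.6199


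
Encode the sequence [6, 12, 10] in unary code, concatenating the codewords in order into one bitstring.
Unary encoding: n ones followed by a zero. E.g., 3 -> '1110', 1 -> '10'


Encode each number as n ones followed by a terminating 0:
  6 -> 1111110 (7 bits)
  12 -> 1111111111110 (13 bits)
  10 -> 11111111110 (11 bits)
Total length = 7 + 13 + 11 = 31 bits.

Unary([6, 12, 10]) = 1111110111111111111011111111110 (31 bits)


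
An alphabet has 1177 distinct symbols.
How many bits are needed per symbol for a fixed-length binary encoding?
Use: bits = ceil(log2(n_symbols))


log2(1177) = 10.2009
Bracket: 2^10 = 1024 < 1177 <= 2^11 = 2048
So ceil(log2(1177)) = 11

bits = ceil(log2(1177)) = ceil(10.2009) = 11 bits


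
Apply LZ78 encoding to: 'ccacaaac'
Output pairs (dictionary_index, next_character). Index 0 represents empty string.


LZ78 encoding steps:
Dictionary: {0: ''}
Step 1: w='' (idx 0), next='c' -> output (0, 'c'), add 'c' as idx 1
Step 2: w='c' (idx 1), next='a' -> output (1, 'a'), add 'ca' as idx 2
Step 3: w='ca' (idx 2), next='a' -> output (2, 'a'), add 'caa' as idx 3
Step 4: w='' (idx 0), next='a' -> output (0, 'a'), add 'a' as idx 4
Step 5: w='c' (idx 1), end of input -> output (1, '')


Encoded: [(0, 'c'), (1, 'a'), (2, 'a'), (0, 'a'), (1, '')]


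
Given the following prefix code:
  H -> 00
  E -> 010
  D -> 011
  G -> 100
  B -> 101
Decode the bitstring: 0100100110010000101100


Decoding step by step:
Bits 010 -> E
Bits 010 -> E
Bits 011 -> D
Bits 00 -> H
Bits 100 -> G
Bits 00 -> H
Bits 101 -> B
Bits 100 -> G


Decoded message: EEDHGHBG


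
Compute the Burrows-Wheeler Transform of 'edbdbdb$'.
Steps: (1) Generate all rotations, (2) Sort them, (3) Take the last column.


Rotations (sorted):
  0: $edbdbdb -> last char: b
  1: b$edbdbd -> last char: d
  2: bdb$edbd -> last char: d
  3: bdbdb$ed -> last char: d
  4: db$edbdb -> last char: b
  5: dbdb$edb -> last char: b
  6: dbdbdb$e -> last char: e
  7: edbdbdb$ -> last char: $


BWT = bdddbbe$


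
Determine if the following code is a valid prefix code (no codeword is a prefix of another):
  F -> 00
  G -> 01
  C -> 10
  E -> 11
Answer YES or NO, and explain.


Checking each pair (does one codeword prefix another?):
  F='00' vs G='01': no prefix
  F='00' vs C='10': no prefix
  F='00' vs E='11': no prefix
  G='01' vs F='00': no prefix
  G='01' vs C='10': no prefix
  G='01' vs E='11': no prefix
  C='10' vs F='00': no prefix
  C='10' vs G='01': no prefix
  C='10' vs E='11': no prefix
  E='11' vs F='00': no prefix
  E='11' vs G='01': no prefix
  E='11' vs C='10': no prefix
No violation found over all pairs.

YES -- this is a valid prefix code. No codeword is a prefix of any other codeword.


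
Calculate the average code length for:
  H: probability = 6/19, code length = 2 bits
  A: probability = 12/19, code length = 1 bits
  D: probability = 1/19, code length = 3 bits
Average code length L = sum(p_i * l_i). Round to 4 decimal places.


Weighted contributions p_i * l_i:
  H: (6/19) * 2 = 12/19
  A: (12/19) * 1 = 12/19
  D: (1/19) * 3 = 3/19
Sum = (12 + 12 + 3)/19 = 27/19

L = 27/19 = 1.4211 bits/symbol


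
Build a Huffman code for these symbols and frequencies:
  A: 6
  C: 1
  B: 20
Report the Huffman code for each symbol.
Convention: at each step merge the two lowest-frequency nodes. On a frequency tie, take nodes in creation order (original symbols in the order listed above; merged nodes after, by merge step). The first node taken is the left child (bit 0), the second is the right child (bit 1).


Huffman tree construction:
Step 1: Merge C(1) + A(6) = 7
Step 2: Merge (C+A)(7) + B(20) = 27
Read each symbol's code off the tree from the root (left child = 0, right child = 1).

Codes:
  A: 01 (length 2)
  C: 00 (length 2)
  B: 1 (length 1)
Average code length: 34/27 = 1.2593 bits/symbol


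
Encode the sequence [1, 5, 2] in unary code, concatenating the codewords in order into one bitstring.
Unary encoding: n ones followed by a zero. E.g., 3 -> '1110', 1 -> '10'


Encode each number as n ones followed by a terminating 0:
  1 -> 10 (2 bits)
  5 -> 111110 (6 bits)
  2 -> 110 (3 bits)
Total length = 2 + 6 + 3 = 11 bits.

Unary([1, 5, 2]) = 10111110110 (11 bits)


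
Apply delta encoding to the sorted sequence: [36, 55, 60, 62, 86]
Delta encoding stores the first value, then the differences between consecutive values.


First value: 36
Deltas:
  55 - 36 = 19
  60 - 55 = 5
  62 - 60 = 2
  86 - 62 = 24


Delta encoded: [36, 19, 5, 2, 24]


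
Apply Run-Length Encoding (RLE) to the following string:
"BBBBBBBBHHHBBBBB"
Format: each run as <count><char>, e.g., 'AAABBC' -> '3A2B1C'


Scanning runs left to right:
  i=0: run of 'B' x 8 -> '8B'
  i=8: run of 'H' x 3 -> '3H'
  i=11: run of 'B' x 5 -> '5B'

RLE = 8B3H5B


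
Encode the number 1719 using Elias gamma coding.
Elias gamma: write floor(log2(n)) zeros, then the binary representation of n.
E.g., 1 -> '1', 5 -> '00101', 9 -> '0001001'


num_bits = floor(log2(1719)) + 1 = 11
leading_zeros = num_bits - 1 = 10
binary(1719) = 11010110111

Elias gamma(1719) = '0000000000' + '11010110111' = 000000000011010110111 (21 bits)


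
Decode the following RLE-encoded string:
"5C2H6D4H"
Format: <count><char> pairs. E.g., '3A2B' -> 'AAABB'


Expanding each <count><char> pair:
  5C -> 'CCCCC'
  2H -> 'HH'
  6D -> 'DDDDDD'
  4H -> 'HHHH'

Decoded = CCCCCHHDDDDDDHHHH


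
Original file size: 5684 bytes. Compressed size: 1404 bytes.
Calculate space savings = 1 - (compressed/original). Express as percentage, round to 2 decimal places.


ratio = compressed/original = 1404/5684 = 0.247009
savings = 1 - ratio = 1 - 0.247009 = 0.752991
as a percentage: 0.752991 * 100 = 75.3%

Space savings = 1 - 1404/5684 = 75.3%


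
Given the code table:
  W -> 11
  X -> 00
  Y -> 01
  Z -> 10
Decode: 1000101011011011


Decoding:
10 -> Z
00 -> X
10 -> Z
10 -> Z
11 -> W
01 -> Y
10 -> Z
11 -> W


Result: ZXZZWYZW


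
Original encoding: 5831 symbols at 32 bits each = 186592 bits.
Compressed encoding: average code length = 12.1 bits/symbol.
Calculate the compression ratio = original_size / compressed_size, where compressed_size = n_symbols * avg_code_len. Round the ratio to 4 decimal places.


original_size = n_symbols * orig_bits = 5831 * 32 = 186592 bits
compressed_size = n_symbols * avg_code_len = 5831 * 12.1 = 70555.1 bits
ratio = original_size / compressed_size = 186592 / 70555.1 = 2.6446

Compression ratio = 2.6446


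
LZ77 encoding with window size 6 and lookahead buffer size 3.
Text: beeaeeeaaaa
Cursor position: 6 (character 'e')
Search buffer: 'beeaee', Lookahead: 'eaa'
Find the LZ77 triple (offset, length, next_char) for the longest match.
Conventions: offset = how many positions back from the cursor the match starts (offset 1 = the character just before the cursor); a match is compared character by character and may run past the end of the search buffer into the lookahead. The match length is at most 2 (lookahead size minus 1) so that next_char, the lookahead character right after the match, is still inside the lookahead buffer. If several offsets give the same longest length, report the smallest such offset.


Try each offset into the search buffer:
  offset=1 (pos 5, char 'e'): match length 1
  offset=2 (pos 4, char 'e'): match length 1
  offset=3 (pos 3, char 'a'): match length 0
  offset=4 (pos 2, char 'e'): match length 2
  offset=5 (pos 1, char 'e'): match length 1
  offset=6 (pos 0, char 'b'): match length 0
Longest match has length 2 at offset 4.
next_char = character at position 6 + 2 = 8 -> 'a'

Best match: offset=4, length=2 (matching 'ea' starting at position 2)
LZ77 triple: (4, 2, 'a')


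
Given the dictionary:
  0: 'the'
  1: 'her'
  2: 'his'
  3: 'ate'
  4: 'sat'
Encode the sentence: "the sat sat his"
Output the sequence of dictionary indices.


Look up each word in the dictionary:
  'the' -> 0
  'sat' -> 4
  'sat' -> 4
  'his' -> 2

Encoded: [0, 4, 4, 2]


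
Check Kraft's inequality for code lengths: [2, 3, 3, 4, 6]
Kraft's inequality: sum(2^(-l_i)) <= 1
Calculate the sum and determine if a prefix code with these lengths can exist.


Sum = 2^(-2) + 2^(-3) + 2^(-3) + 2^(-4) + 2^(-6)
    = 0.25 + 0.125 + 0.125 + 0.0625 + 0.015625
    = 37/64 = 0.578125
Since 0.578125 <= 1, Kraft's inequality IS satisfied.
A prefix code with these lengths CAN exist.

Kraft sum = 0.578125. Satisfied.


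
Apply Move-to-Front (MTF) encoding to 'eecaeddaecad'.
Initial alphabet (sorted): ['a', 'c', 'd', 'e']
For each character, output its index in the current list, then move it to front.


MTF encoding:
'e': index 3 in ['a', 'c', 'd', 'e'] -> ['e', 'a', 'c', 'd']
'e': index 0 in ['e', 'a', 'c', 'd'] -> ['e', 'a', 'c', 'd']
'c': index 2 in ['e', 'a', 'c', 'd'] -> ['c', 'e', 'a', 'd']
'a': index 2 in ['c', 'e', 'a', 'd'] -> ['a', 'c', 'e', 'd']
'e': index 2 in ['a', 'c', 'e', 'd'] -> ['e', 'a', 'c', 'd']
'd': index 3 in ['e', 'a', 'c', 'd'] -> ['d', 'e', 'a', 'c']
'd': index 0 in ['d', 'e', 'a', 'c'] -> ['d', 'e', 'a', 'c']
'a': index 2 in ['d', 'e', 'a', 'c'] -> ['a', 'd', 'e', 'c']
'e': index 2 in ['a', 'd', 'e', 'c'] -> ['e', 'a', 'd', 'c']
'c': index 3 in ['e', 'a', 'd', 'c'] -> ['c', 'e', 'a', 'd']
'a': index 2 in ['c', 'e', 'a', 'd'] -> ['a', 'c', 'e', 'd']
'd': index 3 in ['a', 'c', 'e', 'd'] -> ['d', 'a', 'c', 'e']


Output: [3, 0, 2, 2, 2, 3, 0, 2, 2, 3, 2, 3]


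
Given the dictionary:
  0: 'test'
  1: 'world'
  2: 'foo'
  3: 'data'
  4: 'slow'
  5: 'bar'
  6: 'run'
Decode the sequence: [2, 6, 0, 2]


Look up each index in the dictionary:
  2 -> 'foo'
  6 -> 'run'
  0 -> 'test'
  2 -> 'foo'

Decoded: "foo run test foo"


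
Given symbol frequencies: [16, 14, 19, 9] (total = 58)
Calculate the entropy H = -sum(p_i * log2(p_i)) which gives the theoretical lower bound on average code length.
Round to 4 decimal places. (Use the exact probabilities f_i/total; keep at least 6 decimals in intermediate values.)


Per-symbol terms -p_i * log2(p_i) with p_i = f_i/58:
  p = 16/58 = 0.275862: log2(p) = -1.857981, -p*log2(p) = 0.512546
  p = 14/58 = 0.241379: log2(p) = -2.050626, -p*log2(p) = 0.494979
  p = 19/58 = 0.327586: log2(p) = -1.610053, -p*log2(p) = 0.527431
  p = 9/58 = 0.155172: log2(p) = -2.688056, -p*log2(p) = 0.417112
H = 0.512546 + 0.494979 + 0.527431 + 0.417112 = 1.952068

H = 1.9521 bits/symbol


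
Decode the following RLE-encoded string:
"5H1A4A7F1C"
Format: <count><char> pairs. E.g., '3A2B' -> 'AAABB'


Expanding each <count><char> pair:
  5H -> 'HHHHH'
  1A -> 'A'
  4A -> 'AAAA'
  7F -> 'FFFFFFF'
  1C -> 'C'

Decoded = HHHHHAAAAAFFFFFFFC


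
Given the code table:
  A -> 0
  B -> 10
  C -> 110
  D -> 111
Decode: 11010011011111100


Decoding:
110 -> C
10 -> B
0 -> A
110 -> C
111 -> D
111 -> D
0 -> A
0 -> A


Result: CBACDDAA


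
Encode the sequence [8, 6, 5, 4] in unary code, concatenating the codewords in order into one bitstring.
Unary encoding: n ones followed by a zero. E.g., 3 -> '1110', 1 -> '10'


Encode each number as n ones followed by a terminating 0:
  8 -> 111111110 (9 bits)
  6 -> 1111110 (7 bits)
  5 -> 111110 (6 bits)
  4 -> 11110 (5 bits)
Total length = 9 + 7 + 6 + 5 = 27 bits.

Unary([8, 6, 5, 4]) = 111111110111111011111011110 (27 bits)


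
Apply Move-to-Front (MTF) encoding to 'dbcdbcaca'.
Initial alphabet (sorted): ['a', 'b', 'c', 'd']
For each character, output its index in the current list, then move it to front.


MTF encoding:
'd': index 3 in ['a', 'b', 'c', 'd'] -> ['d', 'a', 'b', 'c']
'b': index 2 in ['d', 'a', 'b', 'c'] -> ['b', 'd', 'a', 'c']
'c': index 3 in ['b', 'd', 'a', 'c'] -> ['c', 'b', 'd', 'a']
'd': index 2 in ['c', 'b', 'd', 'a'] -> ['d', 'c', 'b', 'a']
'b': index 2 in ['d', 'c', 'b', 'a'] -> ['b', 'd', 'c', 'a']
'c': index 2 in ['b', 'd', 'c', 'a'] -> ['c', 'b', 'd', 'a']
'a': index 3 in ['c', 'b', 'd', 'a'] -> ['a', 'c', 'b', 'd']
'c': index 1 in ['a', 'c', 'b', 'd'] -> ['c', 'a', 'b', 'd']
'a': index 1 in ['c', 'a', 'b', 'd'] -> ['a', 'c', 'b', 'd']


Output: [3, 2, 3, 2, 2, 2, 3, 1, 1]


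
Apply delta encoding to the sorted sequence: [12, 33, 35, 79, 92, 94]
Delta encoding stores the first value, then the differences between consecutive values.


First value: 12
Deltas:
  33 - 12 = 21
  35 - 33 = 2
  79 - 35 = 44
  92 - 79 = 13
  94 - 92 = 2


Delta encoded: [12, 21, 2, 44, 13, 2]


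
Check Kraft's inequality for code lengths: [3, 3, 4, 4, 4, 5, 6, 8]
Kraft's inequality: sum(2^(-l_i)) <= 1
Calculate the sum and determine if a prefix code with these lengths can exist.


Sum = 2^(-3) + 2^(-3) + 2^(-4) + 2^(-4) + 2^(-4) + 2^(-5) + 2^(-6) + 2^(-8)
    = 0.125 + 0.125 + 0.0625 + 0.0625 + 0.0625 + 0.03125 + 0.015625 + 0.00390625
    = 125/256 = 0.48828125
Since 0.48828125 <= 1, Kraft's inequality IS satisfied.
A prefix code with these lengths CAN exist.

Kraft sum = 0.48828125. Satisfied.


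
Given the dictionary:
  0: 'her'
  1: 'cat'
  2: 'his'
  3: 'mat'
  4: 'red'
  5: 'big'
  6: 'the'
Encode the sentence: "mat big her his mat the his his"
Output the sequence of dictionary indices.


Look up each word in the dictionary:
  'mat' -> 3
  'big' -> 5
  'her' -> 0
  'his' -> 2
  'mat' -> 3
  'the' -> 6
  'his' -> 2
  'his' -> 2

Encoded: [3, 5, 0, 2, 3, 6, 2, 2]


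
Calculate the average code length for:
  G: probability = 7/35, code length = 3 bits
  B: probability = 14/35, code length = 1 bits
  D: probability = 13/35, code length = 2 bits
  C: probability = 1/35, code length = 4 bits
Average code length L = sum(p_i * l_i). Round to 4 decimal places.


Weighted contributions p_i * l_i:
  G: (7/35) * 3 = 21/35
  B: (14/35) * 1 = 14/35
  D: (13/35) * 2 = 26/35
  C: (1/35) * 4 = 4/35
Sum = (21 + 14 + 26 + 4)/35 = 65/35

L = 65/35 = 1.8571 bits/symbol


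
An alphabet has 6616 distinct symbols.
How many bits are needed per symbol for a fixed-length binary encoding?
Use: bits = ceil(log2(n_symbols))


log2(6616) = 12.6917
Bracket: 2^12 = 4096 < 6616 <= 2^13 = 8192
So ceil(log2(6616)) = 13

bits = ceil(log2(6616)) = ceil(12.6917) = 13 bits


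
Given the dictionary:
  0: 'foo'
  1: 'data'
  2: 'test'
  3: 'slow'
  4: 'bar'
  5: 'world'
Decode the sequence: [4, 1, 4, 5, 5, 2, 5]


Look up each index in the dictionary:
  4 -> 'bar'
  1 -> 'data'
  4 -> 'bar'
  5 -> 'world'
  5 -> 'world'
  2 -> 'test'
  5 -> 'world'

Decoded: "bar data bar world world test world"


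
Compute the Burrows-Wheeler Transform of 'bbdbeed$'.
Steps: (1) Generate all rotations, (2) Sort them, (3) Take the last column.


Rotations (sorted):
  0: $bbdbeed -> last char: d
  1: bbdbeed$ -> last char: $
  2: bdbeed$b -> last char: b
  3: beed$bbd -> last char: d
  4: d$bbdbee -> last char: e
  5: dbeed$bb -> last char: b
  6: ed$bbdbe -> last char: e
  7: eed$bbdb -> last char: b


BWT = d$bdebeb


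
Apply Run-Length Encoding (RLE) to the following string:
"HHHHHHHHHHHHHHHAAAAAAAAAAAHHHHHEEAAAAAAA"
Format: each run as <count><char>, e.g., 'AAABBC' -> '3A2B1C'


Scanning runs left to right:
  i=0: run of 'H' x 15 -> '15H'
  i=15: run of 'A' x 11 -> '11A'
  i=26: run of 'H' x 5 -> '5H'
  i=31: run of 'E' x 2 -> '2E'
  i=33: run of 'A' x 7 -> '7A'

RLE = 15H11A5H2E7A


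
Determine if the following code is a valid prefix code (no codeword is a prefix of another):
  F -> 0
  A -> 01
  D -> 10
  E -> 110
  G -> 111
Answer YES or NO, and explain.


Checking each pair (does one codeword prefix another?):
  F='0' vs A='01': prefix -- VIOLATION

NO -- this is NOT a valid prefix code. F (0) is a prefix of A (01).


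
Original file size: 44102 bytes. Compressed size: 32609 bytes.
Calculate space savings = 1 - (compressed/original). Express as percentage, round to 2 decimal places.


ratio = compressed/original = 32609/44102 = 0.7394
savings = 1 - ratio = 1 - 0.7394 = 0.2606
as a percentage: 0.2606 * 100 = 26.06%

Space savings = 1 - 32609/44102 = 26.06%


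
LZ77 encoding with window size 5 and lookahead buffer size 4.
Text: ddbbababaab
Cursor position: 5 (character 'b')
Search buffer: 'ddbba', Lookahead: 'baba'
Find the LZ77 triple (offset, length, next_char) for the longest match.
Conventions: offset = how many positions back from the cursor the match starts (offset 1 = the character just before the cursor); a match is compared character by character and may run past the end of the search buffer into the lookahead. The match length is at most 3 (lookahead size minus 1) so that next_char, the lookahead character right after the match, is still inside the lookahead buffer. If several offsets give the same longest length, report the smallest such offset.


Try each offset into the search buffer:
  offset=1 (pos 4, char 'a'): match length 0
  offset=2 (pos 3, char 'b'): match length 3
  offset=3 (pos 2, char 'b'): match length 1
  offset=4 (pos 1, char 'd'): match length 0
  offset=5 (pos 0, char 'd'): match length 0
Longest match has length 3 at offset 2.
next_char = character at position 5 + 3 = 8 -> 'a'

Best match: offset=2, length=3 (matching 'bab' starting at position 3)
LZ77 triple: (2, 3, 'a')


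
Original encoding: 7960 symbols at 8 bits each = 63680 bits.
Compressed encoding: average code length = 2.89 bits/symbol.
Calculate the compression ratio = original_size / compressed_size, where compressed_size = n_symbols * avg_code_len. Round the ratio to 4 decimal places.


original_size = n_symbols * orig_bits = 7960 * 8 = 63680 bits
compressed_size = n_symbols * avg_code_len = 7960 * 2.89 = 23004.4 bits
ratio = original_size / compressed_size = 63680 / 23004.4 = 2.7682

Compression ratio = 2.7682


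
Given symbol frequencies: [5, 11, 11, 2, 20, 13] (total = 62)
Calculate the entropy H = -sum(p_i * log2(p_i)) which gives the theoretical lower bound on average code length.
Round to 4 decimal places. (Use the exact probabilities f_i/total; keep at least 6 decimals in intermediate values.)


Per-symbol terms -p_i * log2(p_i) with p_i = f_i/62:
  p = 5/62 = 0.080645: log2(p) = -3.632268, -p*log2(p) = 0.292925
  p = 11/62 = 0.177419: log2(p) = -2.494765, -p*log2(p) = 0.442620
  p = 11/62 = 0.177419: log2(p) = -2.494765, -p*log2(p) = 0.442620
  p = 2/62 = 0.032258: log2(p) = -4.954196, -p*log2(p) = 0.159813
  p = 20/62 = 0.322581: log2(p) = -1.632268, -p*log2(p) = 0.526538
  p = 13/62 = 0.209677: log2(p) = -2.253757, -p*log2(p) = 0.472562
H = 0.292925 + 0.442620 + 0.442620 + 0.159813 + 0.526538 + 0.472562 = 2.337078

H = 2.3371 bits/symbol


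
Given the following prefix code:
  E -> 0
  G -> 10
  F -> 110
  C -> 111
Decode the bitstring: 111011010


Decoding step by step:
Bits 111 -> C
Bits 0 -> E
Bits 110 -> F
Bits 10 -> G


Decoded message: CEFG


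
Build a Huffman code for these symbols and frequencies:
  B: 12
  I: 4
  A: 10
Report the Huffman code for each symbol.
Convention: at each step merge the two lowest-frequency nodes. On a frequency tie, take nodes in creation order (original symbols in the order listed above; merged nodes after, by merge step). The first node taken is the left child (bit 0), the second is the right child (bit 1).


Huffman tree construction:
Step 1: Merge I(4) + A(10) = 14
Step 2: Merge B(12) + (I+A)(14) = 26
Read each symbol's code off the tree from the root (left child = 0, right child = 1).

Codes:
  B: 0 (length 1)
  I: 10 (length 2)
  A: 11 (length 2)
Average code length: 40/26 = 1.5385 bits/symbol


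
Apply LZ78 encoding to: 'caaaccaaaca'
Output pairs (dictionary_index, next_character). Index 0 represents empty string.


LZ78 encoding steps:
Dictionary: {0: ''}
Step 1: w='' (idx 0), next='c' -> output (0, 'c'), add 'c' as idx 1
Step 2: w='' (idx 0), next='a' -> output (0, 'a'), add 'a' as idx 2
Step 3: w='a' (idx 2), next='a' -> output (2, 'a'), add 'aa' as idx 3
Step 4: w='c' (idx 1), next='c' -> output (1, 'c'), add 'cc' as idx 4
Step 5: w='aa' (idx 3), next='a' -> output (3, 'a'), add 'aaa' as idx 5
Step 6: w='c' (idx 1), next='a' -> output (1, 'a'), add 'ca' as idx 6


Encoded: [(0, 'c'), (0, 'a'), (2, 'a'), (1, 'c'), (3, 'a'), (1, 'a')]
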